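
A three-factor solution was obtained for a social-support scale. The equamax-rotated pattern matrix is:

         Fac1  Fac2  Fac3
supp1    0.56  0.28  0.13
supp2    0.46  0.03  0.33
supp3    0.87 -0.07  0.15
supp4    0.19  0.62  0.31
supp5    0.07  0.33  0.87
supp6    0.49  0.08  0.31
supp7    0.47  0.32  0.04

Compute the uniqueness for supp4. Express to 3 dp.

h² = 0.19² + 0.62² + 0.31² = 0.0361 + 0.3844 + 0.0961 = 0.5166
Uniqueness u² = 1 − h² = 1 − 0.5166 = 0.4834

0.483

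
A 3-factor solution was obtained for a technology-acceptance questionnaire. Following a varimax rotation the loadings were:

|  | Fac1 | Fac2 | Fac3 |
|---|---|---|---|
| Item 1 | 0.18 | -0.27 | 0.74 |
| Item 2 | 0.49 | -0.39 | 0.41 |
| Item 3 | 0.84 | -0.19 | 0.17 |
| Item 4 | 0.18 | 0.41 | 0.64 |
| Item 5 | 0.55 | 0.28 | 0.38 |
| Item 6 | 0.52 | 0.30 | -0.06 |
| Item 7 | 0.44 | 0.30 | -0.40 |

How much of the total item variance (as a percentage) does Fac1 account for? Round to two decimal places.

25.39%

SS loadings for Fac1 = 0.18² + 0.49² + 0.84² + 0.18² + 0.55² + 0.52² + 0.44² = 1.7770
With 7 standardized items, total variance = 7. Proportion = 1.7770/7 = 0.2539 → 25.39%.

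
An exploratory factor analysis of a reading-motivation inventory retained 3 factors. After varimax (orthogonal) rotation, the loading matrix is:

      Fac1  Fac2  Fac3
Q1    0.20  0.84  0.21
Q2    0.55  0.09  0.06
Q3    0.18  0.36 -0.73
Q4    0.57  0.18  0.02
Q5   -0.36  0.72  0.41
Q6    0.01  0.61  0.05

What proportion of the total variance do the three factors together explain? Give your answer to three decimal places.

Communalities: 0.7897, 0.3142, 0.6949, 0.3577, 0.8161, 0.3747; Σh² = 3.3473.
Total variance with 6 standardized items is 6, so the solution explains 3.3473/6 = 0.5579.

0.558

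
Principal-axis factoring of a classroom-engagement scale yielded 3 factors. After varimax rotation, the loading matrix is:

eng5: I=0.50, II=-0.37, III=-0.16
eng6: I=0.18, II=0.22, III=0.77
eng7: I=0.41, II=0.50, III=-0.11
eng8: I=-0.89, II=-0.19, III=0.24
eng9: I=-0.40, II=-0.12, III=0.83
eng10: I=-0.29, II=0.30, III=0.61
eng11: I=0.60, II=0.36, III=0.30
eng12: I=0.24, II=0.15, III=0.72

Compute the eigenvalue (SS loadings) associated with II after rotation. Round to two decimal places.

0.73

SS loadings for II = (-0.37)² + 0.22² + 0.50² + (-0.19)² + (-0.12)² + 0.30² + 0.36² + 0.15² = 0.1369 + 0.0484 + 0.2500 + 0.0361 + 0.0144 + 0.0900 + 0.1296 + 0.0225 = 0.7279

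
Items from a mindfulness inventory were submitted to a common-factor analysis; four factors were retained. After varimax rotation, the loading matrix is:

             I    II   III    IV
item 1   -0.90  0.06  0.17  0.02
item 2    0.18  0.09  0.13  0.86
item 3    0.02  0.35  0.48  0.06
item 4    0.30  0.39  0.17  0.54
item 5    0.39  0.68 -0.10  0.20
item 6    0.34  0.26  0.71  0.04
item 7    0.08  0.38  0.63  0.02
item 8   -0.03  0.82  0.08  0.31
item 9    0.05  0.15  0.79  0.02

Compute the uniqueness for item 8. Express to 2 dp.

h² = (-0.03)² + 0.82² + 0.08² + 0.31² = 0.0009 + 0.6724 + 0.0064 + 0.0961 = 0.7758
Uniqueness u² = 1 − h² = 1 − 0.7758 = 0.2242

0.22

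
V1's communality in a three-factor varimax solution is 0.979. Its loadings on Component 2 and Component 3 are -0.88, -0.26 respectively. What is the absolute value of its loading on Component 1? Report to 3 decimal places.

0.370

Under orthogonal rotation h² = Σλ², so λ_Component 1² = h² − (0.8420) = 0.979 − 0.8420 = 0.1370.
|λ| = √0.1370 = 0.3701.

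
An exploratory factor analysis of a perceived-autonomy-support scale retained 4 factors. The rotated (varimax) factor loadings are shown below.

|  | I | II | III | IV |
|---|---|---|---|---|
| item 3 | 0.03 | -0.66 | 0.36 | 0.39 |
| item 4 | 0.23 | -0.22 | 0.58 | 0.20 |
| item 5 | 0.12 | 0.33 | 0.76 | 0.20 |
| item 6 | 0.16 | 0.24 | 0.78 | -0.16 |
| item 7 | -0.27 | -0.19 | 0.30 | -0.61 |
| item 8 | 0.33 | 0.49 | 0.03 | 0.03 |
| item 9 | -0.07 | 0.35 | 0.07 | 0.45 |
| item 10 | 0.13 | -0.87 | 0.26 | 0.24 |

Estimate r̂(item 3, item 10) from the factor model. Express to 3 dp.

0.765

r̂ = Σ λ_i·λ_j across factors = (0.03)(0.13) + (-0.66)(-0.87) + (0.36)(0.26) + (0.39)(0.24)
  = +0.0039 +0.5742 +0.0936 +0.0936 = 0.7653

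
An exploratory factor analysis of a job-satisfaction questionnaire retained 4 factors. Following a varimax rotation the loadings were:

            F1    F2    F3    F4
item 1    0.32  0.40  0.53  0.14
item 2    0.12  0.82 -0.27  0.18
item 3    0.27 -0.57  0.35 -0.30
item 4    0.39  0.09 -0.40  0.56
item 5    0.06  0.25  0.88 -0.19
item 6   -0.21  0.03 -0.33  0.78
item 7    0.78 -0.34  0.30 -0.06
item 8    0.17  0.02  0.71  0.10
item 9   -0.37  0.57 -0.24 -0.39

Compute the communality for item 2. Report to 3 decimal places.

h² = 0.12² + 0.82² + (-0.27)² + 0.18² = 0.0144 + 0.6724 + 0.0729 + 0.0324 = 0.7921

0.792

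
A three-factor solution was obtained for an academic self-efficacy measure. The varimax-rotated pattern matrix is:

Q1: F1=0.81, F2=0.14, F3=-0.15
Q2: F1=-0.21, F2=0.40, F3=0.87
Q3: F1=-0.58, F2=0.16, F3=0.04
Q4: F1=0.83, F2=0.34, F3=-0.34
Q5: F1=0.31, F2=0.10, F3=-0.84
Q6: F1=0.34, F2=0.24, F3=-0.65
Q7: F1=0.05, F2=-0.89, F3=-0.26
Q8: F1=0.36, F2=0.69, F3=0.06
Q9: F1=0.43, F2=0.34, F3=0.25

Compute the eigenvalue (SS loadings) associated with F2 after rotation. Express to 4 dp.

1.7722

SS loadings for F2 = 0.14² + 0.40² + 0.16² + 0.34² + 0.10² + 0.24² + (-0.89)² + 0.69² + 0.34² = 0.0196 + 0.1600 + 0.0256 + 0.1156 + 0.0100 + 0.0576 + 0.7921 + 0.4761 + 0.1156 = 1.7722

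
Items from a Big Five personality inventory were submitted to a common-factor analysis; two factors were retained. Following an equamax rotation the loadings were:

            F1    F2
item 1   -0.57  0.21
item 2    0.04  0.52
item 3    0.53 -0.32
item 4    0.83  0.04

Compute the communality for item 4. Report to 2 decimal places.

0.69

h² = 0.83² + 0.04² = 0.6889 + 0.0016 = 0.6905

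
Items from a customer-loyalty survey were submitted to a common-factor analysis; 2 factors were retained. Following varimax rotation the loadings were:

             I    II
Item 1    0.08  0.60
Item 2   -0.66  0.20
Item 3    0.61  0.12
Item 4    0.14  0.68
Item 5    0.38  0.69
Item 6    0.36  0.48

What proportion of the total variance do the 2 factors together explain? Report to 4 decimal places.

SS loadings by factor: 1.1077, 1.5833; total = 2.6910.
Total variance with 6 standardized items is 6, so the solution explains 2.6910/6 = 0.4485.

0.4485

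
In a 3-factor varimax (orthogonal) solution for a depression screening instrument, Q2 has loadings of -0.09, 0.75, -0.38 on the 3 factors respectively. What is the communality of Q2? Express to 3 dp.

h² = (-0.09)² + 0.75² + (-0.38)² = 0.0081 + 0.5625 + 0.1444 = 0.7150

0.715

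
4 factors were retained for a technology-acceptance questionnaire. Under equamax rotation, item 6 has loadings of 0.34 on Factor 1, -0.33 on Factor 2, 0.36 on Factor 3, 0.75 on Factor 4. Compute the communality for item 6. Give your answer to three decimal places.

h² = 0.34² + (-0.33)² + 0.36² + 0.75² = 0.1156 + 0.1089 + 0.1296 + 0.5625 = 0.9166

0.917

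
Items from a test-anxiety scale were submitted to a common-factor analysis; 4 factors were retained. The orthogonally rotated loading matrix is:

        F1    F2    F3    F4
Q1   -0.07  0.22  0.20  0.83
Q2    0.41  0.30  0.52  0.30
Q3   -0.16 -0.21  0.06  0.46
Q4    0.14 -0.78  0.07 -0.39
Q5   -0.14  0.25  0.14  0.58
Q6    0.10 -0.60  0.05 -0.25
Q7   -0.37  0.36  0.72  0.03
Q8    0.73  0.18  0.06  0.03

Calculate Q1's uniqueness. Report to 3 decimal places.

h² = (-0.07)² + 0.22² + 0.20² + 0.83² = 0.0049 + 0.0484 + 0.0400 + 0.6889 = 0.7822
Uniqueness u² = 1 − h² = 1 − 0.7822 = 0.2178

0.218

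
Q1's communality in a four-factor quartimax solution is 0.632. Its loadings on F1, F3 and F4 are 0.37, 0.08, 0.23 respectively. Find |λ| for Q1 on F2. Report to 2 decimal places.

0.66

Under orthogonal rotation h² = Σλ², so λ_F2² = h² − (0.1962) = 0.632 − 0.1962 = 0.4358.
|λ| = √0.4358 = 0.6602.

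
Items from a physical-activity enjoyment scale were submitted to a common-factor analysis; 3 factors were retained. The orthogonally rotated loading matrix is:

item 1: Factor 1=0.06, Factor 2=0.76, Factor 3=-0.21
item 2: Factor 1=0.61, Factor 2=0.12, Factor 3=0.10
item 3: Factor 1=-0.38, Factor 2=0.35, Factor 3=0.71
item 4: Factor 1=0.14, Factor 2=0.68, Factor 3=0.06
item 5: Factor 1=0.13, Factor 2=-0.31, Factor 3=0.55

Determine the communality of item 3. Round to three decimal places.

0.771

h² = (-0.38)² + 0.35² + 0.71² = 0.1444 + 0.1225 + 0.5041 = 0.7710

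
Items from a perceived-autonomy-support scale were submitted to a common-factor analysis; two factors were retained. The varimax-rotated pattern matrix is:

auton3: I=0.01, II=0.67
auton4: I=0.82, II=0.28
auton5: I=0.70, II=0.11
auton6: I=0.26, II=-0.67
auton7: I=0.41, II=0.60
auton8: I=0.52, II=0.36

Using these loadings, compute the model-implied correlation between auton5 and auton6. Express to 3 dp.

0.108

r̂ = Σ λ_i·λ_j across factors = (0.70)(0.26) + (0.11)(-0.67)
  = +0.1820 -0.0737 = 0.1083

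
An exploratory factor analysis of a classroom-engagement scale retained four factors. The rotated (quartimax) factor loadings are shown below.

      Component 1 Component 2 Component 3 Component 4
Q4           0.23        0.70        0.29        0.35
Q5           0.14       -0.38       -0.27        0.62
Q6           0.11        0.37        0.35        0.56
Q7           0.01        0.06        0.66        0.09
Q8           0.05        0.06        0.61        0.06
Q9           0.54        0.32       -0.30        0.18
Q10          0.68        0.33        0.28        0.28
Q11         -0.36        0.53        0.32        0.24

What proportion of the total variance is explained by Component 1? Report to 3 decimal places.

SS loadings for Component 1 = 0.23² + 0.14² + 0.11² + 0.01² + 0.05² + 0.54² + 0.68² + (-0.36)² = 0.9708
Proportion of variance = 0.9708 / 8 = 0.1214.

0.121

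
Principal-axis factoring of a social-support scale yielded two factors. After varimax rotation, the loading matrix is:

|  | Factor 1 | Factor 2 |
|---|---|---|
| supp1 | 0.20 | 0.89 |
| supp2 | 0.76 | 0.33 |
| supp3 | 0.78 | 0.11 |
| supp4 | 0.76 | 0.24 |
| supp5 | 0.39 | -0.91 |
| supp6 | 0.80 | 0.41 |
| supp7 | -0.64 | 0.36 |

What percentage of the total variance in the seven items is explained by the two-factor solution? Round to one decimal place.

72.9%

Communalities: 0.8321, 0.6865, 0.6205, 0.6352, 0.9802, 0.8081, 0.5392; Σh² = 5.1018.
Total variance with 7 standardized items is 7, so the solution explains 5.1018/7 = 0.7288 = 72.88%.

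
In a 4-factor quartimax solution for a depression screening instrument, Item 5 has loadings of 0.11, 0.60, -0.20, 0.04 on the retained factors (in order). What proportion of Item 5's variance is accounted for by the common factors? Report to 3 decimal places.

0.414

h² = 0.11² + 0.60² + (-0.20)² + 0.04² = 0.0121 + 0.3600 + 0.0400 + 0.0016 = 0.4137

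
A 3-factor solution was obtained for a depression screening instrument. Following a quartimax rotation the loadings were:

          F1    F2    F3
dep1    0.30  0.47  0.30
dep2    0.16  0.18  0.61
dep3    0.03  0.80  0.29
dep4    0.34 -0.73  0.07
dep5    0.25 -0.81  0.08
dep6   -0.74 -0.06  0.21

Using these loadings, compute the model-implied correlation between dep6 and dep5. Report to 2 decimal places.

-0.12

r̂ = Σ λ_i·λ_j across factors = (-0.74)(0.25) + (-0.06)(-0.81) + (0.21)(0.08)
  = -0.1850 +0.0486 +0.0168 = -0.1196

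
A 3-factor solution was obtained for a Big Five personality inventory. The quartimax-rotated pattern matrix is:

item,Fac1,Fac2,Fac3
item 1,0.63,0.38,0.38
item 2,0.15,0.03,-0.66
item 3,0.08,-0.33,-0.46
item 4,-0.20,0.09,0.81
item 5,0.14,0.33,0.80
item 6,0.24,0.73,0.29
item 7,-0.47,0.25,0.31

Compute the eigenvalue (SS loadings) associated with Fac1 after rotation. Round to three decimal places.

0.764

SS loadings for Fac1 = 0.63² + 0.15² + 0.08² + (-0.20)² + 0.14² + 0.24² + (-0.47)² = 0.3969 + 0.0225 + 0.0064 + 0.0400 + 0.0196 + 0.0576 + 0.2209 = 0.7639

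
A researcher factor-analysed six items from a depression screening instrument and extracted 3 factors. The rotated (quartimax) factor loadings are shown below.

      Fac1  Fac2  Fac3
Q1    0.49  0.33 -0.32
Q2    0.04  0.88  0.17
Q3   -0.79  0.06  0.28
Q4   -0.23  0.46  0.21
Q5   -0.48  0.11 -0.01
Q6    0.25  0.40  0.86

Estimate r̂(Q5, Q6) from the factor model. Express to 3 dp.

-0.085

r̂ = Σ λ_i·λ_j across factors = (-0.48)(0.25) + (0.11)(0.40) + (-0.01)(0.86)
  = -0.1200 +0.0440 -0.0086 = -0.0846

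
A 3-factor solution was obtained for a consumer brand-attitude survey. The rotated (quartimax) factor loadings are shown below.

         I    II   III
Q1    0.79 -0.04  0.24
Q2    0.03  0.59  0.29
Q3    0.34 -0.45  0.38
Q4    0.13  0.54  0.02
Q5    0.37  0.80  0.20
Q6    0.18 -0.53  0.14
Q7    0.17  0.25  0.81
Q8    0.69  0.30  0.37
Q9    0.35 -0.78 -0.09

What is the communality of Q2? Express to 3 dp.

h² = 0.03² + 0.59² + 0.29² = 0.0009 + 0.3481 + 0.0841 = 0.4331

0.433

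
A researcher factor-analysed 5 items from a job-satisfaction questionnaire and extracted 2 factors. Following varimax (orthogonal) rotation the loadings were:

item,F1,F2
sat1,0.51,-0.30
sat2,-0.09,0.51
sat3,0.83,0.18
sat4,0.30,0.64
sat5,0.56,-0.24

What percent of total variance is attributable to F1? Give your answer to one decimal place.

SS loadings for F1 = 0.51² + (-0.09)² + 0.83² + 0.30² + 0.56² = 1.3607
With 5 standardized items, total variance = 5. Proportion = 1.3607/5 = 0.2721 → 27.21%.

27.2%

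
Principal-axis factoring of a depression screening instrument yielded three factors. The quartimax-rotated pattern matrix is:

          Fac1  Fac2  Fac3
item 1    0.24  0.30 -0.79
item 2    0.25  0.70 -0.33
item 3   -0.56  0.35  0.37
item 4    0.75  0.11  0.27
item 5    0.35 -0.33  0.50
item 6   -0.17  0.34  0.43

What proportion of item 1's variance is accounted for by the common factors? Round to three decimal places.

h² = 0.24² + 0.30² + (-0.79)² = 0.0576 + 0.0900 + 0.6241 = 0.7717

0.772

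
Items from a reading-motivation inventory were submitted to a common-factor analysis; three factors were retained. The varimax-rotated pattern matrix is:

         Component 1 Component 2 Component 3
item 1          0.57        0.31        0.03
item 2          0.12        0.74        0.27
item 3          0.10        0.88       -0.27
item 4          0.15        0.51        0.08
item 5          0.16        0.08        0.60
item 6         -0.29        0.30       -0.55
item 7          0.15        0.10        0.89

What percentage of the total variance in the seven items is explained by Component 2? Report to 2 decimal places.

25.49%

SS loadings for Component 2 = 0.31² + 0.74² + 0.88² + 0.51² + 0.08² + 0.30² + 0.10² = 1.7846
With 7 standardized items, total variance = 7. Proportion = 1.7846/7 = 0.2549 → 25.49%.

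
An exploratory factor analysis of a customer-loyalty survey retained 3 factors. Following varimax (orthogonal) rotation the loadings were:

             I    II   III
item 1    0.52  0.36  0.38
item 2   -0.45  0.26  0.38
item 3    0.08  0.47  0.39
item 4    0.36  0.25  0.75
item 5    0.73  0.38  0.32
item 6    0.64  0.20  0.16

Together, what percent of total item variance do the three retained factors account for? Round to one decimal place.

55.8%

Communalities: 0.5444, 0.4145, 0.3794, 0.7546, 0.7797, 0.4752; Σh² = 3.3478.
Total variance with 6 standardized items is 6, so the solution explains 3.3478/6 = 0.5580 = 55.80%.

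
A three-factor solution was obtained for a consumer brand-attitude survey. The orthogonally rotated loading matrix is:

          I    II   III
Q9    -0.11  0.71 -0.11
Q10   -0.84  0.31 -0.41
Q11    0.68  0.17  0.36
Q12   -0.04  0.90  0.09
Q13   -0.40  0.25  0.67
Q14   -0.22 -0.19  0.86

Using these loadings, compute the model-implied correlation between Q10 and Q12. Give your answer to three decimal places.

0.276

r̂ = Σ λ_i·λ_j across factors = (-0.84)(-0.04) + (0.31)(0.90) + (-0.41)(0.09)
  = +0.0336 +0.2790 -0.0369 = 0.2757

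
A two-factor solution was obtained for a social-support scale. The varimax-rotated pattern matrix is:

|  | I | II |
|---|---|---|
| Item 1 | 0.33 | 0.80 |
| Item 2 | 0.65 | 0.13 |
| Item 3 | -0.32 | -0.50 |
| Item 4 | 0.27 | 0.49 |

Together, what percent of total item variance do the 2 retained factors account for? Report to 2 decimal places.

46.34%

SS loadings by factor: 0.7067, 1.1470; total = 1.8537.
Total variance with 4 standardized items is 4, so the solution explains 1.8537/4 = 0.4634 = 46.34%.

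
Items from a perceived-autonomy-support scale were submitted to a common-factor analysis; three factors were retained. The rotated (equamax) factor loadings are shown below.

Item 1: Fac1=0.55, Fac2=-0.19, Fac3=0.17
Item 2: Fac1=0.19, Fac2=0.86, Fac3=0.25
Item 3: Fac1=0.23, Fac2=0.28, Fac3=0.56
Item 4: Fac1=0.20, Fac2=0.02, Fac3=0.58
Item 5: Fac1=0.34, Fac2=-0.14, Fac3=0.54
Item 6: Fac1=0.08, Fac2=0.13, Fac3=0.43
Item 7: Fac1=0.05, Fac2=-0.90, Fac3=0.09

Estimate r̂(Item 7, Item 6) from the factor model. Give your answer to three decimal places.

-0.074

r̂ = Σ λ_i·λ_j across factors = (0.05)(0.08) + (-0.90)(0.13) + (0.09)(0.43)
  = +0.0040 -0.1170 +0.0387 = -0.0743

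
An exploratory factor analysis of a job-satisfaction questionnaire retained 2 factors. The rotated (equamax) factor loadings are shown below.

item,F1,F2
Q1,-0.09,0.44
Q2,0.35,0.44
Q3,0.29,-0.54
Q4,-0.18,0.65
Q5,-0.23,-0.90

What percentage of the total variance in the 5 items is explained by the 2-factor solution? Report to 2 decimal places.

44.23%

SS loadings by factor: 0.3000, 1.9113; total = 2.2113.
Total variance with 5 standardized items is 5, so the solution explains 2.2113/5 = 0.4423 = 44.23%.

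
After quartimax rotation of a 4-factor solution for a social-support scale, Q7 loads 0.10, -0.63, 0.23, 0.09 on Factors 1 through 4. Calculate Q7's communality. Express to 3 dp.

0.468

h² = 0.10² + (-0.63)² + 0.23² + 0.09² = 0.0100 + 0.3969 + 0.0529 + 0.0081 = 0.4679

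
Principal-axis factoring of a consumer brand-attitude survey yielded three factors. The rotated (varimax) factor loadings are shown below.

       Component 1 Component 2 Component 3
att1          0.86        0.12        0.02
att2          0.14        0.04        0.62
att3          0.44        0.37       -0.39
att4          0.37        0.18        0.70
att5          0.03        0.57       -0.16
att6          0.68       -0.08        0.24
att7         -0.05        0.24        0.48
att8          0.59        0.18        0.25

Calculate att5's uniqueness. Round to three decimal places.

0.649

h² = 0.03² + 0.57² + (-0.16)² = 0.0009 + 0.3249 + 0.0256 = 0.3514
Uniqueness u² = 1 − h² = 1 − 0.3514 = 0.6486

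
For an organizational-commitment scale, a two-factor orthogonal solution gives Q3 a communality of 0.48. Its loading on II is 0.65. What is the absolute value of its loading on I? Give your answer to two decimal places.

0.24

Under orthogonal rotation h² = Σλ², so λ_I² = h² − (0.4225) = 0.48 − 0.4225 = 0.0575.
|λ| = √0.0575 = 0.2398.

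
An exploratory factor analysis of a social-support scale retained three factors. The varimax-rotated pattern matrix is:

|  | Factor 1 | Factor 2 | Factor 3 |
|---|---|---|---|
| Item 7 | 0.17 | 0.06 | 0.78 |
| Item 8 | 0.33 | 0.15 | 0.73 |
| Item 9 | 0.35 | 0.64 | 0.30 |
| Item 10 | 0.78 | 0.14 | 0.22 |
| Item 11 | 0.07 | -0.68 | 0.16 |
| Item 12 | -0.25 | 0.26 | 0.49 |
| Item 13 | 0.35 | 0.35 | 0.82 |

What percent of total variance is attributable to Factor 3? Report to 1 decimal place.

31.7%

SS loadings for Factor 3 = 0.78² + 0.73² + 0.30² + 0.22² + 0.16² + 0.49² + 0.82² = 2.2178
With 7 standardized items, total variance = 7. Proportion = 2.2178/7 = 0.3168 → 31.68%.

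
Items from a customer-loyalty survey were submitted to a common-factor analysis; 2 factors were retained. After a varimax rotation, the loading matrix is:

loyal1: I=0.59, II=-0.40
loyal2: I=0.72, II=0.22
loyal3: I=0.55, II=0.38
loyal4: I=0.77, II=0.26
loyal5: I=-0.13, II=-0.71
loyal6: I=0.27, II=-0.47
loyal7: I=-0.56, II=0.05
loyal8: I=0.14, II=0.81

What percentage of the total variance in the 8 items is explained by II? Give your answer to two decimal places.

22.55%

SS loadings for II = (-0.40)² + 0.22² + 0.38² + 0.26² + (-0.71)² + (-0.47)² + 0.05² + 0.81² = 1.8040
With 8 standardized items, total variance = 8. Proportion = 1.8040/8 = 0.2255 → 22.55%.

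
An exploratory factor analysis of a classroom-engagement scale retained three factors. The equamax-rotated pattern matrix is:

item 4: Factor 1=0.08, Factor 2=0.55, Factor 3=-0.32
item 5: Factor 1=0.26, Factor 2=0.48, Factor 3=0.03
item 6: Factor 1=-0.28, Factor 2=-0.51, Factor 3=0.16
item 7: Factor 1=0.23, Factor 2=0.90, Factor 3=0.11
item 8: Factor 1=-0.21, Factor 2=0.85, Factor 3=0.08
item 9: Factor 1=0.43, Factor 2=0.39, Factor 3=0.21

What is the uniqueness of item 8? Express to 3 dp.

0.227

h² = (-0.21)² + 0.85² + 0.08² = 0.0441 + 0.7225 + 0.0064 = 0.7730
Uniqueness u² = 1 − h² = 1 − 0.7730 = 0.2270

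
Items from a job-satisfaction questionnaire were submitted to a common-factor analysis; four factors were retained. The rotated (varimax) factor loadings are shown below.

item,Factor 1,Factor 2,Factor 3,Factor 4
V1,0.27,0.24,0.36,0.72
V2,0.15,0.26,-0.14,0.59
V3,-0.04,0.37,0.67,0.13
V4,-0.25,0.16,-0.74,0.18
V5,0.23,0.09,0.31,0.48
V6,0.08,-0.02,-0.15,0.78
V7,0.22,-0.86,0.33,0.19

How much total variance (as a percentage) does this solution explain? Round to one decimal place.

63.8%

SS loadings by factor: 0.2672, 1.0358, 1.3732, 1.7907; total = 4.4669.
Total variance with 7 standardized items is 7, so the solution explains 4.4669/7 = 0.6381 = 63.81%.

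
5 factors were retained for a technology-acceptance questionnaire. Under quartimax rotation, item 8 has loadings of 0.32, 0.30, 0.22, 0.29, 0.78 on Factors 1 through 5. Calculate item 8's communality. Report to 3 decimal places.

0.933

h² = 0.32² + 0.30² + 0.22² + 0.29² + 0.78² = 0.1024 + 0.0900 + 0.0484 + 0.0841 + 0.6084 = 0.9333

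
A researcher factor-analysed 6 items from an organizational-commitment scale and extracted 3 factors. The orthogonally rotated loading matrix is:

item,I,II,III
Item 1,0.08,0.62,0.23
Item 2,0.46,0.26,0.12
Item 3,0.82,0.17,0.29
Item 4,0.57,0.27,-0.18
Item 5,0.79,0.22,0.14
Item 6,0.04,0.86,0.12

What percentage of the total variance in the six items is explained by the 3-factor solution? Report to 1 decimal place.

56.7%

Communalities: 0.4437, 0.2936, 0.7854, 0.4302, 0.6921, 0.7556; Σh² = 3.4006.
Total variance with 6 standardized items is 6, so the solution explains 3.4006/6 = 0.5668 = 56.68%.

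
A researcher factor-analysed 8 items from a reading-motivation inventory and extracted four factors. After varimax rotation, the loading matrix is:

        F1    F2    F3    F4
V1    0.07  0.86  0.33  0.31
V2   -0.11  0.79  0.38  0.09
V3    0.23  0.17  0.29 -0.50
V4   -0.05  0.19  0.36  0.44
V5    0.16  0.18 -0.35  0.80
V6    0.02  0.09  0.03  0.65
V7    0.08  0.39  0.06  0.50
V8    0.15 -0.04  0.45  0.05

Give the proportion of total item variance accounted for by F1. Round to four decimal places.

0.0159

SS loadings for F1 = 0.07² + (-0.11)² + 0.23² + (-0.05)² + 0.16² + 0.02² + 0.08² + 0.15² = 0.1273
Proportion of variance = 0.1273 / 8 = 0.0159.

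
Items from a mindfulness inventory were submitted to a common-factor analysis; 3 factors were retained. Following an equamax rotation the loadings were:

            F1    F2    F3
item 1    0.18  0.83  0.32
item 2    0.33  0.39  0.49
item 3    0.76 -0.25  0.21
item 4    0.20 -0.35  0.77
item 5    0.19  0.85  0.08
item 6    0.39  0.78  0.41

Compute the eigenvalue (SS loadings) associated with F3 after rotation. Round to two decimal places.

SS loadings for F3 = 0.32² + 0.49² + 0.21² + 0.77² + 0.08² + 0.41² = 0.1024 + 0.2401 + 0.0441 + 0.5929 + 0.0064 + 0.1681 = 1.1540

1.15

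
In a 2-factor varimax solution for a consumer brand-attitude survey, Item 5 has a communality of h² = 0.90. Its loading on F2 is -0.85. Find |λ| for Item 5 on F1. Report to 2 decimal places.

Under orthogonal rotation h² = Σλ², so λ_F1² = h² − (0.7225) = 0.90 − 0.7225 = 0.1775.
|λ| = √0.1775 = 0.4213.

0.42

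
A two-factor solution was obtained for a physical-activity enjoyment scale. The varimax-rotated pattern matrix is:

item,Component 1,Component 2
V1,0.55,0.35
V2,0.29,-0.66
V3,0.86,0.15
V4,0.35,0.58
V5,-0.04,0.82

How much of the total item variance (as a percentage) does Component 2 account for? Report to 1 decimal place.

31.8%

SS loadings for Component 2 = 0.35² + (-0.66)² + 0.15² + 0.58² + 0.82² = 1.5894
With 5 standardized items, total variance = 5. Proportion = 1.5894/5 = 0.3179 → 31.79%.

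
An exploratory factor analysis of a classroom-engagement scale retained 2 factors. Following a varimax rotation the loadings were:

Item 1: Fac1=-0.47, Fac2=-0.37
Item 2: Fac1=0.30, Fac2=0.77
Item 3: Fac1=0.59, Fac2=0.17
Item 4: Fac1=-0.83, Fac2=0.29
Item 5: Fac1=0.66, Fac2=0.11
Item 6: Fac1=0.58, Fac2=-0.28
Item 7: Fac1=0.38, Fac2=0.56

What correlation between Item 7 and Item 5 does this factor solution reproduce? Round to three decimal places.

0.312

r̂ = Σ λ_i·λ_j across factors = (0.38)(0.66) + (0.56)(0.11)
  = +0.2508 +0.0616 = 0.3124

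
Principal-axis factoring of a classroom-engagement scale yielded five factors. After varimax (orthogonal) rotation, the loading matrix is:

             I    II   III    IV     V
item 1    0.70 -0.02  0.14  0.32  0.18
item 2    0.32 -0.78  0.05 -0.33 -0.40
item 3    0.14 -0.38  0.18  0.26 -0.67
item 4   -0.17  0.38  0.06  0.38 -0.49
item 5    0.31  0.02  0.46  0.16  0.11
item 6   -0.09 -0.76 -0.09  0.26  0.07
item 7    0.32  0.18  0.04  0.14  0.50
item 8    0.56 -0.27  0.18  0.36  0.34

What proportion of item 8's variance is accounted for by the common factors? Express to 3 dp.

h² = 0.56² + (-0.27)² + 0.18² + 0.36² + 0.34² = 0.3136 + 0.0729 + 0.0324 + 0.1296 + 0.1156 = 0.6641

0.664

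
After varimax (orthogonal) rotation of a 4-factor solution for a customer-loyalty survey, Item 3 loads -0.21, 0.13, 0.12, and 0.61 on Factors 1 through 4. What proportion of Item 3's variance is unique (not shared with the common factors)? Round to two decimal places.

0.55

h² = (-0.21)² + 0.13² + 0.12² + 0.61² = 0.0441 + 0.0169 + 0.0144 + 0.3721 = 0.4475
Uniqueness u² = 1 − h² = 1 − 0.4475 = 0.5525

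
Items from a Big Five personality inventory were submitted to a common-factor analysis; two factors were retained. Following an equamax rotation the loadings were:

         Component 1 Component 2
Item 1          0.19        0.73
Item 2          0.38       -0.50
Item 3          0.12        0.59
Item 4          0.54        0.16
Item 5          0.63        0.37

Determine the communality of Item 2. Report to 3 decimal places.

0.394

h² = 0.38² + (-0.50)² = 0.1444 + 0.2500 = 0.3944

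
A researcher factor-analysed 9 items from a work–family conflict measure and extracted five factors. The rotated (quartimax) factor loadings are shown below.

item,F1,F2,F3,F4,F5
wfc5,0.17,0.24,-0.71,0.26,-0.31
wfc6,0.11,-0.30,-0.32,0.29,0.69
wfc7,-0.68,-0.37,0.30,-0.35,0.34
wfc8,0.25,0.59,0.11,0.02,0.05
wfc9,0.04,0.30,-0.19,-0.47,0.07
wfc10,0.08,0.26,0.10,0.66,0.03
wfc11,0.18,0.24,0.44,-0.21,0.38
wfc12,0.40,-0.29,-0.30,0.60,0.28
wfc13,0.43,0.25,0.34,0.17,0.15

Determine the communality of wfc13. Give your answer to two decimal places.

h² = 0.43² + 0.25² + 0.34² + 0.17² + 0.15² = 0.1849 + 0.0625 + 0.1156 + 0.0289 + 0.0225 = 0.4144

0.41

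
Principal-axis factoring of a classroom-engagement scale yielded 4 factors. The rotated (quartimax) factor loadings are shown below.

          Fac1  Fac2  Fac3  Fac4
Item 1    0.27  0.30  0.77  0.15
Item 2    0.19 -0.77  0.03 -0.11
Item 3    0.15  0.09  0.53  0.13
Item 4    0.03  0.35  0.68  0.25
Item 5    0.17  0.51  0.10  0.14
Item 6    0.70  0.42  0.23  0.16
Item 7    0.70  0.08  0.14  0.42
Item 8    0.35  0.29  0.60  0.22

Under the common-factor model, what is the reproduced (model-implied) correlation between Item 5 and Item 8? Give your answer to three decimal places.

r̂ = Σ λ_i·λ_j across factors = (0.17)(0.35) + (0.51)(0.29) + (0.10)(0.60) + (0.14)(0.22)
  = +0.0595 +0.1479 +0.0600 +0.0308 = 0.2982

0.298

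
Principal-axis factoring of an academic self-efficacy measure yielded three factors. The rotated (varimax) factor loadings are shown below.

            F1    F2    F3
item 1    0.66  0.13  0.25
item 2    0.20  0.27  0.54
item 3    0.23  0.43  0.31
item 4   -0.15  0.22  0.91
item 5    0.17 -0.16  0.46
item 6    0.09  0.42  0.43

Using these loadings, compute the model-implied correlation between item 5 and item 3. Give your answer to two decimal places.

0.11

r̂ = Σ λ_i·λ_j across factors = (0.17)(0.23) + (-0.16)(0.43) + (0.46)(0.31)
  = +0.0391 -0.0688 +0.1426 = 0.1129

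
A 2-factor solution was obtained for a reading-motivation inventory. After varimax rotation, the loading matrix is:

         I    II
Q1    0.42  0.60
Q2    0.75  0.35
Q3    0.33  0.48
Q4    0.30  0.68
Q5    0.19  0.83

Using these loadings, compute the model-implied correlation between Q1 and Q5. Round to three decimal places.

0.578

r̂ = Σ λ_i·λ_j across factors = (0.42)(0.19) + (0.60)(0.83)
  = +0.0798 +0.4980 = 0.5778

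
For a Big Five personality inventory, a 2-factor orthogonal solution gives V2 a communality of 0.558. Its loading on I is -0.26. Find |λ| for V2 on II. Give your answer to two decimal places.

0.70

Under orthogonal rotation h² = Σλ², so λ_II² = h² − (0.0676) = 0.558 − 0.0676 = 0.4904.
|λ| = √0.4904 = 0.7003.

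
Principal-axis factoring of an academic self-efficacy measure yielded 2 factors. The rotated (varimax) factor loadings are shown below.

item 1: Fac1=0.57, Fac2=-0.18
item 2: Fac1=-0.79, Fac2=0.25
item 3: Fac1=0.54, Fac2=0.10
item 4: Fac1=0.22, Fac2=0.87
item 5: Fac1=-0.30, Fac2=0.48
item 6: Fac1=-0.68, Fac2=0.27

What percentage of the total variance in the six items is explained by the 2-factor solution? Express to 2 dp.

50.11%

Communalities: 0.3573, 0.6866, 0.3016, 0.8053, 0.3204, 0.5353; Σh² = 3.0065.
Total variance with 6 standardized items is 6, so the solution explains 3.0065/6 = 0.5011 = 50.11%.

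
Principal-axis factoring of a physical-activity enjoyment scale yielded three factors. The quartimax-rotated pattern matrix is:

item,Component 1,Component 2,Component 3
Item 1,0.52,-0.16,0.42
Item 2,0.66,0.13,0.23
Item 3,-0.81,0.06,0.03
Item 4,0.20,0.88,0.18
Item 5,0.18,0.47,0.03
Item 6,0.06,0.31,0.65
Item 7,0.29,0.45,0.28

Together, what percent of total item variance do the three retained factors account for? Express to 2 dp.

Communalities: 0.4724, 0.5054, 0.6606, 0.8468, 0.2542, 0.5222, 0.3650; Σh² = 3.6266.
Total variance with 7 standardized items is 7, so the solution explains 3.6266/7 = 0.5181 = 51.81%.

51.81%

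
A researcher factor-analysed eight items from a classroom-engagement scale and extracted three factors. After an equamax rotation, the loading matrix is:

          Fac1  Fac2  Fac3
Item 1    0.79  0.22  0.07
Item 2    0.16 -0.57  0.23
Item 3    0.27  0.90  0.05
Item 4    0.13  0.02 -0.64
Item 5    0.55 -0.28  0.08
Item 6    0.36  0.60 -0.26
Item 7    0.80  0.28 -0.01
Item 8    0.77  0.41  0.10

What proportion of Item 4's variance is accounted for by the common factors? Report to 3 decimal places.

0.427

h² = 0.13² + 0.02² + (-0.64)² = 0.0169 + 0.0004 + 0.4096 = 0.4269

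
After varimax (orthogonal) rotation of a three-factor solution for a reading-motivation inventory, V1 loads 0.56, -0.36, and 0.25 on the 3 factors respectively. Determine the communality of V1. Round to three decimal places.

h² = 0.56² + (-0.36)² + 0.25² = 0.3136 + 0.1296 + 0.0625 = 0.5057

0.506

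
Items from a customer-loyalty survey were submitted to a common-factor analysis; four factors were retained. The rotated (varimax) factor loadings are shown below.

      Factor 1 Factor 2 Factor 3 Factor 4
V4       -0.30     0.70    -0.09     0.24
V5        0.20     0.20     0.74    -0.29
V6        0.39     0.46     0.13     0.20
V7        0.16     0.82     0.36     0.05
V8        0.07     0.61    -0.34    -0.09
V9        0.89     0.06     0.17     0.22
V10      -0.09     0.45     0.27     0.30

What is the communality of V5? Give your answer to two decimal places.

0.71

h² = 0.20² + 0.20² + 0.74² + (-0.29)² = 0.0400 + 0.0400 + 0.5476 + 0.0841 = 0.7117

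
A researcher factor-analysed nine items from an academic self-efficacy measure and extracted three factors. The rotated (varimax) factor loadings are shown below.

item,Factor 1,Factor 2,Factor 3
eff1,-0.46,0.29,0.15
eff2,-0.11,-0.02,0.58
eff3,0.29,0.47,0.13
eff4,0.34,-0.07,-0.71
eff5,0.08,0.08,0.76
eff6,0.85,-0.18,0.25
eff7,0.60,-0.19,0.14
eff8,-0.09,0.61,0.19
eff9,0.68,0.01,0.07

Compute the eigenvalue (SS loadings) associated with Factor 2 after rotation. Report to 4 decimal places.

SS loadings for Factor 2 = 0.29² + (-0.02)² + 0.47² + (-0.07)² + 0.08² + (-0.18)² + (-0.19)² + 0.61² + 0.01² = 0.0841 + 0.0004 + 0.2209 + 0.0049 + 0.0064 + 0.0324 + 0.0361 + 0.3721 + 0.0001 = 0.7574

0.7574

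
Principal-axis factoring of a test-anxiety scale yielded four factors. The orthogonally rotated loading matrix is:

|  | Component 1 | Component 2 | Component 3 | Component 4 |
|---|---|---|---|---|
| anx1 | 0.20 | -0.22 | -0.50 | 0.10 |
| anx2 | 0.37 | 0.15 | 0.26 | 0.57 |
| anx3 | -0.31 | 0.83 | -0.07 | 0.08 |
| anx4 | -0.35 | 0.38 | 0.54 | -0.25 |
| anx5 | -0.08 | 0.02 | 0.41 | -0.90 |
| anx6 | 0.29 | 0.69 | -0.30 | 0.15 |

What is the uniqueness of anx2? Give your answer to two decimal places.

h² = 0.37² + 0.15² + 0.26² + 0.57² = 0.1369 + 0.0225 + 0.0676 + 0.3249 = 0.5519
Uniqueness u² = 1 − h² = 1 − 0.5519 = 0.4481

0.45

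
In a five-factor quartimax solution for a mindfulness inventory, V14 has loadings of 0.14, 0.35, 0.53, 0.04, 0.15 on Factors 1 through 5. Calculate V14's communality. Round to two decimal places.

0.45

h² = 0.14² + 0.35² + 0.53² + 0.04² + 0.15² = 0.0196 + 0.1225 + 0.2809 + 0.0016 + 0.0225 = 0.4471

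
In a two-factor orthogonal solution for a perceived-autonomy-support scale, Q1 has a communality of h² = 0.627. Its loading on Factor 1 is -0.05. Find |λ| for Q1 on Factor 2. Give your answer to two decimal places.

0.79

Under orthogonal rotation h² = Σλ², so λ_Factor 2² = h² − (0.0025) = 0.627 − 0.0025 = 0.6245.
|λ| = √0.6245 = 0.7903.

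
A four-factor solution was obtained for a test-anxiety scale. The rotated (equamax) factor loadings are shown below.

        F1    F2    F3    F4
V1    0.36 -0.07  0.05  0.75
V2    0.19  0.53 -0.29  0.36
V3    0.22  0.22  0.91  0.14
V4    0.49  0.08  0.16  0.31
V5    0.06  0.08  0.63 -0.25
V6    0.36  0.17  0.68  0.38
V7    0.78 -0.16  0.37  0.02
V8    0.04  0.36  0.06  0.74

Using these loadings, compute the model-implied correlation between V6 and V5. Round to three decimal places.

r̂ = Σ λ_i·λ_j across factors = (0.36)(0.06) + (0.17)(0.08) + (0.68)(0.63) + (0.38)(-0.25)
  = +0.0216 +0.0136 +0.4284 -0.0950 = 0.3686

0.369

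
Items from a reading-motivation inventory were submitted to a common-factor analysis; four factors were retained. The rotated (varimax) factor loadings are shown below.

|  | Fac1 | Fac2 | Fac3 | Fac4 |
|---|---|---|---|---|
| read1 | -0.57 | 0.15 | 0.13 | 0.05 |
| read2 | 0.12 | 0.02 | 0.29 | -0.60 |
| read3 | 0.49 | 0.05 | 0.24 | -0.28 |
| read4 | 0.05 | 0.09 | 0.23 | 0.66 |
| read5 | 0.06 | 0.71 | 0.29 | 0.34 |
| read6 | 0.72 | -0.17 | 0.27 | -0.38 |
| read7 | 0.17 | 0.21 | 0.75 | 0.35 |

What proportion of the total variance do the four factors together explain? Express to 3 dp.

Communalities: 0.3668, 0.4589, 0.3786, 0.4991, 0.7074, 0.7646, 0.7580; Σh² = 3.9334.
Total variance with 7 standardized items is 7, so the solution explains 3.9334/7 = 0.5619.

0.562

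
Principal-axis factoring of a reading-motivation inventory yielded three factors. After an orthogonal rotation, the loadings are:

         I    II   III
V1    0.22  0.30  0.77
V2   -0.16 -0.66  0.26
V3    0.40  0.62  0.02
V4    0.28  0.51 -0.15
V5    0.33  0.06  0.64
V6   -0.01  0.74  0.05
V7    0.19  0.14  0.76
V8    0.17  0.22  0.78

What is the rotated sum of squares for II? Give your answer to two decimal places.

SS loadings for II = 0.30² + (-0.66)² + 0.62² + 0.51² + 0.06² + 0.74² + 0.14² + 0.22² = 0.0900 + 0.4356 + 0.3844 + 0.2601 + 0.0036 + 0.5476 + 0.0196 + 0.0484 = 1.7893

1.79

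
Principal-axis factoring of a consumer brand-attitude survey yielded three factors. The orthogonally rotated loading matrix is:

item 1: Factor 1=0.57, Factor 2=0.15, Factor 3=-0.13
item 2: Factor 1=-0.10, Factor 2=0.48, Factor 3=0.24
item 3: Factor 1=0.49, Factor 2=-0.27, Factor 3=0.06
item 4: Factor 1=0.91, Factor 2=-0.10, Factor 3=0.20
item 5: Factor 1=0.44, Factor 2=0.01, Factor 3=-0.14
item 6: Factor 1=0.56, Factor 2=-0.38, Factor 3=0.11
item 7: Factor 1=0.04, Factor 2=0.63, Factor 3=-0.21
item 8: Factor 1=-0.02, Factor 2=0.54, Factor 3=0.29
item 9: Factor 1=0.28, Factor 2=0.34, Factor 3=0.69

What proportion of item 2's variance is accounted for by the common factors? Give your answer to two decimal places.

0.30

h² = (-0.10)² + 0.48² + 0.24² = 0.0100 + 0.2304 + 0.0576 = 0.2980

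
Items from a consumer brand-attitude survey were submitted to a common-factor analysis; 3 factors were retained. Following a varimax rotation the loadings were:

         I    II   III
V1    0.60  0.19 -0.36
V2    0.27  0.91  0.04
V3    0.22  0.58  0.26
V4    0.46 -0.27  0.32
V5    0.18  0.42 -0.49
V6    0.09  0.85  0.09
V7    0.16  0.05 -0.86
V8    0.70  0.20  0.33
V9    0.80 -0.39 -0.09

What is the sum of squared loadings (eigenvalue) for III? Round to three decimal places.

1.406

SS loadings for III = (-0.36)² + 0.04² + 0.26² + 0.32² + (-0.49)² + 0.09² + (-0.86)² + 0.33² + (-0.09)² = 0.1296 + 0.0016 + 0.0676 + 0.1024 + 0.2401 + 0.0081 + 0.7396 + 0.1089 + 0.0081 = 1.4060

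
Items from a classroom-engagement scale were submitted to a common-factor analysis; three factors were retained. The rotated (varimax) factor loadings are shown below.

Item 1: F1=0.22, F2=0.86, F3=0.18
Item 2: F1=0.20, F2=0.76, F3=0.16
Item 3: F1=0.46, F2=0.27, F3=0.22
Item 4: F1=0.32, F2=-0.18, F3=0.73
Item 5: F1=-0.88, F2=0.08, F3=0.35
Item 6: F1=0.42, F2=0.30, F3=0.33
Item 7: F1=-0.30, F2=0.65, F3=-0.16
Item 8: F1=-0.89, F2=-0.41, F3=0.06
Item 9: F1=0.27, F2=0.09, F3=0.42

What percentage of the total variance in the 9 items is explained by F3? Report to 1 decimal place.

SS loadings for F3 = 0.18² + 0.16² + 0.22² + 0.73² + 0.35² + 0.33² + (-0.16)² + 0.06² + 0.42² = 1.0763
With 9 standardized items, total variance = 9. Proportion = 1.0763/9 = 0.1196 → 11.96%.

12.0%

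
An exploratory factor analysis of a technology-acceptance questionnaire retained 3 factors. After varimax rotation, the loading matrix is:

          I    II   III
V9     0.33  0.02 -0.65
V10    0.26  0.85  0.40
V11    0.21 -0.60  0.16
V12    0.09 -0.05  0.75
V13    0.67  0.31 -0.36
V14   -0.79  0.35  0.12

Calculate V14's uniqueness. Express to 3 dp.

0.239

h² = (-0.79)² + 0.35² + 0.12² = 0.6241 + 0.1225 + 0.0144 = 0.7610
Uniqueness u² = 1 − h² = 1 − 0.7610 = 0.2390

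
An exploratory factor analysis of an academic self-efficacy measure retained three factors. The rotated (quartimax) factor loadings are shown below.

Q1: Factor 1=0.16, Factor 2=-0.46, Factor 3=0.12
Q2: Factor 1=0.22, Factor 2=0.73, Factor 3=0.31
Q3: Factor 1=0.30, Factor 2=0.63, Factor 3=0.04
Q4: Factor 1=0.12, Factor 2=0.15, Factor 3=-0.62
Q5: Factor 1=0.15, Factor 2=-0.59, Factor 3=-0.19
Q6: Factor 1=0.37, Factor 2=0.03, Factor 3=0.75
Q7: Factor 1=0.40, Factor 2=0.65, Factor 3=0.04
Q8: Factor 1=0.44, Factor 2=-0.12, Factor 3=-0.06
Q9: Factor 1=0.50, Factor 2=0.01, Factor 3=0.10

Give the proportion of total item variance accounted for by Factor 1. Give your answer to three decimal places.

0.105

SS loadings for Factor 1 = 0.16² + 0.22² + 0.30² + 0.12² + 0.15² + 0.37² + 0.40² + 0.44² + 0.50² = 0.9414
Proportion of variance = 0.9414 / 9 = 0.1046.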